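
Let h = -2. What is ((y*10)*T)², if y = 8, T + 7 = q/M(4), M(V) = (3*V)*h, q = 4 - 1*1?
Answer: 324900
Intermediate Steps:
q = 3 (q = 4 - 1 = 3)
M(V) = -6*V (M(V) = (3*V)*(-2) = -6*V)
T = -57/8 (T = -7 + 3/((-6*4)) = -7 + 3/(-24) = -7 + 3*(-1/24) = -7 - ⅛ = -57/8 ≈ -7.1250)
((y*10)*T)² = ((8*10)*(-57/8))² = (80*(-57/8))² = (-570)² = 324900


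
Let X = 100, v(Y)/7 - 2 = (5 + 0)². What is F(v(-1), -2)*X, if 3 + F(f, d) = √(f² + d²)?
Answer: -300 + 500*√1429 ≈ 18601.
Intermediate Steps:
v(Y) = 189 (v(Y) = 14 + 7*(5 + 0)² = 14 + 7*5² = 14 + 7*25 = 14 + 175 = 189)
F(f, d) = -3 + √(d² + f²) (F(f, d) = -3 + √(f² + d²) = -3 + √(d² + f²))
F(v(-1), -2)*X = (-3 + √((-2)² + 189²))*100 = (-3 + √(4 + 35721))*100 = (-3 + √35725)*100 = (-3 + 5*√1429)*100 = -300 + 500*√1429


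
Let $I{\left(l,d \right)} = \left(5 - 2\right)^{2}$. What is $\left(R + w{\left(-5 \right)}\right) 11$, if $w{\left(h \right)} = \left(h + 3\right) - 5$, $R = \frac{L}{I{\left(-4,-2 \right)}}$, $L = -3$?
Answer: $- \frac{242}{3} \approx -80.667$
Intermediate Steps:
$I{\left(l,d \right)} = 9$ ($I{\left(l,d \right)} = 3^{2} = 9$)
$R = - \frac{1}{3}$ ($R = - \frac{3}{9} = \left(-3\right) \frac{1}{9} = - \frac{1}{3} \approx -0.33333$)
$w{\left(h \right)} = -2 + h$ ($w{\left(h \right)} = \left(3 + h\right) - 5 = -2 + h$)
$\left(R + w{\left(-5 \right)}\right) 11 = \left(- \frac{1}{3} - 7\right) 11 = \left(- \frac{22}{3}\right) 11 = - \frac{242}{3}$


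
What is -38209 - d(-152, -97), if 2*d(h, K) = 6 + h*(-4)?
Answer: -38516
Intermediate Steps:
d(h, K) = 3 - 2*h (d(h, K) = (6 + h*(-4))/2 = (6 - 4*h)/2 = 3 - 2*h)
-38209 - d(-152, -97) = -38209 - (3 - 2*(-152)) = -38209 - (3 + 304) = -38209 - 1*307 = -38209 - 307 = -38516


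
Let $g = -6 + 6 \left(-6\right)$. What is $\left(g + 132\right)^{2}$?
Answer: $8100$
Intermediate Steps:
$g = -42$ ($g = -6 - 36 = -42$)
$\left(g + 132\right)^{2} = \left(-42 + 132\right)^{2} = 90^{2} = 8100$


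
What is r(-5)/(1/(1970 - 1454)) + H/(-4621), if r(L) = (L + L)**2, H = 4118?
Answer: 238439482/4621 ≈ 51599.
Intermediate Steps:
r(L) = 4*L**2 (r(L) = (2*L)**2 = 4*L**2)
r(-5)/(1/(1970 - 1454)) + H/(-4621) = (4*(-5)**2)/(1/(1970 - 1454)) + 4118/(-4621) = (4*25)/(1/516) + 4118*(-1/4621) = 100/(1/516) - 4118/4621 = 100*516 - 4118/4621 = 51600 - 4118/4621 = 238439482/4621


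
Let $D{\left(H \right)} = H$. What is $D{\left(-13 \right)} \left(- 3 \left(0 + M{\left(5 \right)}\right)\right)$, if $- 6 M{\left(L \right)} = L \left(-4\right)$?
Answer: $130$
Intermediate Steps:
$M{\left(L \right)} = \frac{2 L}{3}$ ($M{\left(L \right)} = - \frac{L \left(-4\right)}{6} = - \frac{\left(-4\right) L}{6} = \frac{2 L}{3}$)
$D{\left(-13 \right)} \left(- 3 \left(0 + M{\left(5 \right)}\right)\right) = - 13 \left(- 3 \left(0 + \frac{2}{3} \cdot 5\right)\right) = - 13 \left(- 3 \left(0 + \frac{10}{3}\right)\right) = - 13 \left(\left(-3\right) \frac{10}{3}\right) = \left(-13\right) \left(-10\right) = 130$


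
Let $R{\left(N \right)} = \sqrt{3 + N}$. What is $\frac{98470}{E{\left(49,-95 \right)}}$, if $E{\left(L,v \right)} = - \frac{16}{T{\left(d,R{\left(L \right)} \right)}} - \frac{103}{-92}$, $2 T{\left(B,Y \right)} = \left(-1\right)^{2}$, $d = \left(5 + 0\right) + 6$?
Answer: $- \frac{9059240}{2841} \approx -3188.8$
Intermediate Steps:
$d = 11$ ($d = 5 + 6 = 11$)
$T{\left(B,Y \right)} = \frac{1}{2}$ ($T{\left(B,Y \right)} = \frac{\left(-1\right)^{2}}{2} = \frac{1}{2} \cdot 1 = \frac{1}{2}$)
$E{\left(L,v \right)} = - \frac{2841}{92}$ ($E{\left(L,v \right)} = - 16 \frac{1}{\frac{1}{2}} - \frac{103}{-92} = \left(-16\right) 2 - - \frac{103}{92} = -32 + \frac{103}{92} = - \frac{2841}{92}$)
$\frac{98470}{E{\left(49,-95 \right)}} = \frac{98470}{- \frac{2841}{92}} = 98470 \left(- \frac{92}{2841}\right) = - \frac{9059240}{2841}$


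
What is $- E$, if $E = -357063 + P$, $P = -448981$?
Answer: $806044$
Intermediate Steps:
$E = -806044$ ($E = -357063 - 448981 = -806044$)
$- E = \left(-1\right) \left(-806044\right) = 806044$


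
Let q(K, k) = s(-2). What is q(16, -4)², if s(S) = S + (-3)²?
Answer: 49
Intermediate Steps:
s(S) = 9 + S (s(S) = S + 9 = 9 + S)
q(K, k) = 7 (q(K, k) = 9 - 2 = 7)
q(16, -4)² = 7² = 49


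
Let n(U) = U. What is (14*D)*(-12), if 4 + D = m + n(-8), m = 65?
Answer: -8904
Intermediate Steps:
D = 53 (D = -4 + (65 - 8) = -4 + 57 = 53)
(14*D)*(-12) = (14*53)*(-12) = 742*(-12) = -8904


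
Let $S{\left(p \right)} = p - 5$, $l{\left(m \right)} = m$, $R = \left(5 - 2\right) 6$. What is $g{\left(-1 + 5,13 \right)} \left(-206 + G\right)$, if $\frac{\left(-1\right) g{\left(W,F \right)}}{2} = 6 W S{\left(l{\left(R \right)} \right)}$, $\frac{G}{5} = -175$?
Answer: $674544$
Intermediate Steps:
$R = 18$ ($R = 3 \cdot 6 = 18$)
$S{\left(p \right)} = -5 + p$ ($S{\left(p \right)} = p - 5 = -5 + p$)
$G = -875$ ($G = 5 \left(-175\right) = -875$)
$g{\left(W,F \right)} = - 156 W$ ($g{\left(W,F \right)} = - 2 \cdot 6 W \left(-5 + 18\right) = - 2 \cdot 6 W 13 = - 2 \cdot 78 W = - 156 W$)
$g{\left(-1 + 5,13 \right)} \left(-206 + G\right) = - 156 \left(-1 + 5\right) \left(-206 - 875\right) = \left(-156\right) 4 \left(-1081\right) = \left(-624\right) \left(-1081\right) = 674544$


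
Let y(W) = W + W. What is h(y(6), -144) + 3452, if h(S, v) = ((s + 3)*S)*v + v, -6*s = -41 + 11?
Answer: -10516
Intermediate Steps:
y(W) = 2*W
s = 5 (s = -(-41 + 11)/6 = -⅙*(-30) = 5)
h(S, v) = v + 8*S*v (h(S, v) = ((5 + 3)*S)*v + v = (8*S)*v + v = 8*S*v + v = v + 8*S*v)
h(y(6), -144) + 3452 = -144*(1 + 8*(2*6)) + 3452 = -144*(1 + 8*12) + 3452 = -144*(1 + 96) + 3452 = -144*97 + 3452 = -13968 + 3452 = -10516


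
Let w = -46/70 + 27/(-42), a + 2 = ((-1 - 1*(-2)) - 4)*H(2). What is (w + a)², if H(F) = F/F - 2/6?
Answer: 2809/100 ≈ 28.090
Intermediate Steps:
H(F) = ⅔ (H(F) = 1 - 2*⅙ = 1 - ⅓ = ⅔)
a = -4 (a = -2 + ((-1 - 1*(-2)) - 4)*(⅔) = -2 + ((-1 + 2) - 4)*(⅔) = -2 + (1 - 4)*(⅔) = -2 - 3*⅔ = -2 - 2 = -4)
w = -13/10 (w = -46*1/70 + 27*(-1/42) = -23/35 - 9/14 = -13/10 ≈ -1.3000)
(w + a)² = (-13/10 - 4)² = (-53/10)² = 2809/100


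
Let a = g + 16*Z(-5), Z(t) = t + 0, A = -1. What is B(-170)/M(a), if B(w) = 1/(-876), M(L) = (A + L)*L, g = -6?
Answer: -1/6554232 ≈ -1.5257e-7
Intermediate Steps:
Z(t) = t
a = -86 (a = -6 + 16*(-5) = -6 - 80 = -86)
M(L) = L*(-1 + L) (M(L) = (-1 + L)*L = L*(-1 + L))
B(w) = -1/876
B(-170)/M(a) = -(-1/(86*(-1 - 86)))/876 = -1/(876*((-86*(-87)))) = -1/876/7482 = -1/876*1/7482 = -1/6554232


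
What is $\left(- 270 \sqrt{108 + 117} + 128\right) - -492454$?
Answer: $488532$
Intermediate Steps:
$\left(- 270 \sqrt{108 + 117} + 128\right) - -492454 = \left(- 270 \sqrt{225} + 128\right) + 492454 = \left(\left(-270\right) 15 + 128\right) + 492454 = \left(-4050 + 128\right) + 492454 = -3922 + 492454 = 488532$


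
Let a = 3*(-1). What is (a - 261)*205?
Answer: -54120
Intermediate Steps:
a = -3
(a - 261)*205 = (-3 - 261)*205 = -264*205 = -54120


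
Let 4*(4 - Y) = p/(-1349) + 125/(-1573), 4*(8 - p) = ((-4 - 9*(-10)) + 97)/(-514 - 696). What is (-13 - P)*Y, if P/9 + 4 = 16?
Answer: -1365316019/2805920 ≈ -486.58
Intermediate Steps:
P = 108 (P = -36 + 9*16 = -36 + 144 = 108)
p = 38903/4840 (p = 8 - ((-4 - 9*(-10)) + 97)/(4*(-514 - 696)) = 8 - ((-4 + 90) + 97)/(4*(-1210)) = 8 - (86 + 97)*(-1)/(4*1210) = 8 - 183*(-1)/(4*1210) = 8 - 1/4*(-183/1210) = 8 + 183/4840 = 38903/4840 ≈ 8.0378)
Y = 1365316019/339516320 (Y = 4 - ((38903/4840)/(-1349) + 125/(-1573))/4 = 4 - ((38903/4840)*(-1/1349) + 125*(-1/1573))/4 = 4 - (-38903/6529160 - 125/1573)/4 = 4 - 1/4*(-7250739/84879080) = 4 + 7250739/339516320 = 1365316019/339516320 ≈ 4.0214)
(-13 - P)*Y = (-13 - 1*108)*(1365316019/339516320) = (-13 - 108)*(1365316019/339516320) = -121*1365316019/339516320 = -1365316019/2805920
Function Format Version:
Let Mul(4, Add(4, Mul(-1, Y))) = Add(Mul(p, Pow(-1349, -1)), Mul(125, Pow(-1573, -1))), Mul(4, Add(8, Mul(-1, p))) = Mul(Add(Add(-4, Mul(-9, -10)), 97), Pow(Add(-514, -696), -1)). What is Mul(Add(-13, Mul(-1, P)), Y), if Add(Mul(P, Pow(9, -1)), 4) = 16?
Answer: Rational(-1365316019, 2805920) ≈ -486.58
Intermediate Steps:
P = 108 (P = Add(-36, Mul(9, 16)) = Add(-36, 144) = 108)
p = Rational(38903, 4840) (p = Add(8, Mul(Rational(-1, 4), Mul(Add(Add(-4, Mul(-9, -10)), 97), Pow(Add(-514, -696), -1)))) = Add(8, Mul(Rational(-1, 4), Mul(Add(Add(-4, 90), 97), Pow(-1210, -1)))) = Add(8, Mul(Rational(-1, 4), Mul(Add(86, 97), Rational(-1, 1210)))) = Add(8, Mul(Rational(-1, 4), Mul(183, Rational(-1, 1210)))) = Add(8, Mul(Rational(-1, 4), Rational(-183, 1210))) = Add(8, Rational(183, 4840)) = Rational(38903, 4840) ≈ 8.0378)
Y = Rational(1365316019, 339516320) (Y = Add(4, Mul(Rational(-1, 4), Add(Mul(Rational(38903, 4840), Pow(-1349, -1)), Mul(125, Pow(-1573, -1))))) = Add(4, Mul(Rational(-1, 4), Add(Mul(Rational(38903, 4840), Rational(-1, 1349)), Mul(125, Rational(-1, 1573))))) = Add(4, Mul(Rational(-1, 4), Add(Rational(-38903, 6529160), Rational(-125, 1573)))) = Add(4, Mul(Rational(-1, 4), Rational(-7250739, 84879080))) = Add(4, Rational(7250739, 339516320)) = Rational(1365316019, 339516320) ≈ 4.0214)
Mul(Add(-13, Mul(-1, P)), Y) = Mul(Add(-13, Mul(-1, 108)), Rational(1365316019, 339516320)) = Mul(Add(-13, -108), Rational(1365316019, 339516320)) = Mul(-121, Rational(1365316019, 339516320)) = Rational(-1365316019, 2805920)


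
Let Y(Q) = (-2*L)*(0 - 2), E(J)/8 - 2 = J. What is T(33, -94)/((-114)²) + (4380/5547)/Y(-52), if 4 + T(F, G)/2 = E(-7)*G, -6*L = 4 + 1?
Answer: 683120/2002467 ≈ 0.34114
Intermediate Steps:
E(J) = 16 + 8*J
L = -⅚ (L = -(4 + 1)/6 = -⅙*5 = -⅚ ≈ -0.83333)
Y(Q) = -10/3 (Y(Q) = (-2*(-⅚))*(0 - 2) = (5/3)*(-2) = -10/3)
T(F, G) = -8 - 80*G (T(F, G) = -8 + 2*((16 + 8*(-7))*G) = -8 + 2*((16 - 56)*G) = -8 + 2*(-40*G) = -8 - 80*G)
T(33, -94)/((-114)²) + (4380/5547)/Y(-52) = (-8 - 80*(-94))/((-114)²) + (4380/5547)/(-10/3) = (-8 + 7520)/12996 + (4380*(1/5547))*(-3/10) = 7512*(1/12996) + (1460/1849)*(-3/10) = 626/1083 - 438/1849 = 683120/2002467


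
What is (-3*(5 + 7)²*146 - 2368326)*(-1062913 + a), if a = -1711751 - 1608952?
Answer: 10658315175168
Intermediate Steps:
a = -3320703
(-3*(5 + 7)²*146 - 2368326)*(-1062913 + a) = (-3*(5 + 7)²*146 - 2368326)*(-1062913 - 3320703) = (-3*12²*146 - 2368326)*(-4383616) = (-3*144*146 - 2368326)*(-4383616) = (-432*146 - 2368326)*(-4383616) = (-63072 - 2368326)*(-4383616) = -2431398*(-4383616) = 10658315175168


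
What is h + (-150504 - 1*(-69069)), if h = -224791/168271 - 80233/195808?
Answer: -2683243693637351/32948807968 ≈ -81437.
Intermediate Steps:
h = -57516763271/32948807968 (h = -224791*1/168271 - 80233*1/195808 = -224791/168271 - 80233/195808 = -57516763271/32948807968 ≈ -1.7456)
h + (-150504 - 1*(-69069)) = -57516763271/32948807968 + (-150504 - 1*(-69069)) = -57516763271/32948807968 + (-150504 + 69069) = -57516763271/32948807968 - 81435 = -2683243693637351/32948807968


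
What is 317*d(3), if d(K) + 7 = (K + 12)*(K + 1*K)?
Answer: 26311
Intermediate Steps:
d(K) = -7 + 2*K*(12 + K) (d(K) = -7 + (K + 12)*(K + 1*K) = -7 + (12 + K)*(K + K) = -7 + (12 + K)*(2*K) = -7 + 2*K*(12 + K))
317*d(3) = 317*(-7 + 2*3² + 24*3) = 317*(-7 + 2*9 + 72) = 317*(-7 + 18 + 72) = 317*83 = 26311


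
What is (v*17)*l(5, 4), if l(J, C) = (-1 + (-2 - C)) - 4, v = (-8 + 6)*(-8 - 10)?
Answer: -6732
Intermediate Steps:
v = 36 (v = -2*(-18) = 36)
l(J, C) = -7 - C (l(J, C) = (-3 - C) - 4 = -7 - C)
(v*17)*l(5, 4) = (36*17)*(-7 - 1*4) = 612*(-7 - 4) = 612*(-11) = -6732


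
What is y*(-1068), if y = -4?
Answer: 4272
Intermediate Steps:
y*(-1068) = -4*(-1068) = 4272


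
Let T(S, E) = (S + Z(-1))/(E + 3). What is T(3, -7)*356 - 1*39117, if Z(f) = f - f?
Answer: -39384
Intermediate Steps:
Z(f) = 0
T(S, E) = S/(3 + E) (T(S, E) = (S + 0)/(E + 3) = S/(3 + E))
T(3, -7)*356 - 1*39117 = (3/(3 - 7))*356 - 1*39117 = (3/(-4))*356 - 39117 = (3*(-¼))*356 - 39117 = -¾*356 - 39117 = -267 - 39117 = -39384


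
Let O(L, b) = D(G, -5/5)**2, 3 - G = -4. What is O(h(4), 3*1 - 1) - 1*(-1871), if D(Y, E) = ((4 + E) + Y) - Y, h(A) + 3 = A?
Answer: 1880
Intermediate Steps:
G = 7 (G = 3 - 1*(-4) = 3 + 4 = 7)
h(A) = -3 + A
D(Y, E) = 4 + E (D(Y, E) = (4 + E + Y) - Y = 4 + E)
O(L, b) = 9 (O(L, b) = (4 - 5/5)**2 = (4 - 5*1/5)**2 = (4 - 1)**2 = 3**2 = 9)
O(h(4), 3*1 - 1) - 1*(-1871) = 9 - 1*(-1871) = 9 + 1871 = 1880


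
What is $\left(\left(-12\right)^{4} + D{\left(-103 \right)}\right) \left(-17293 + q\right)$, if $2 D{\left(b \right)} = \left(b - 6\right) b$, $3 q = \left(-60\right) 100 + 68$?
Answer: $- \frac{3046581889}{6} \approx -5.0776 \cdot 10^{8}$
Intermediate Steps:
$q = - \frac{5932}{3}$ ($q = \frac{\left(-60\right) 100 + 68}{3} = \frac{-6000 + 68}{3} = \frac{1}{3} \left(-5932\right) = - \frac{5932}{3} \approx -1977.3$)
$D{\left(b \right)} = \frac{b \left(-6 + b\right)}{2}$ ($D{\left(b \right)} = \frac{\left(b - 6\right) b}{2} = \frac{\left(-6 + b\right) b}{2} = \frac{b \left(-6 + b\right)}{2}$)
$\left(\left(-12\right)^{4} + D{\left(-103 \right)}\right) \left(-17293 + q\right) = \left(\left(-12\right)^{4} + \frac{1}{2} \left(-103\right) \left(-6 - 103\right)\right) \left(-17293 - \frac{5932}{3}\right) = \left(20736 + \frac{1}{2} \left(-103\right) \left(-109\right)\right) \left(- \frac{57811}{3}\right) = \left(20736 + \frac{11227}{2}\right) \left(- \frac{57811}{3}\right) = \frac{52699}{2} \left(- \frac{57811}{3}\right) = - \frac{3046581889}{6}$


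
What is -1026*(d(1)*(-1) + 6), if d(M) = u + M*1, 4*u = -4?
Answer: -6156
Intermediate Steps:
u = -1 (u = (¼)*(-4) = -1)
d(M) = -1 + M (d(M) = -1 + M*1 = -1 + M)
-1026*(d(1)*(-1) + 6) = -1026*((-1 + 1)*(-1) + 6) = -1026*(0*(-1) + 6) = -1026*(0 + 6) = -1026*6 = -6156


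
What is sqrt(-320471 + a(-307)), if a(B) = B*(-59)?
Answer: I*sqrt(302358) ≈ 549.87*I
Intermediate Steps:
a(B) = -59*B
sqrt(-320471 + a(-307)) = sqrt(-320471 - 59*(-307)) = sqrt(-320471 + 18113) = sqrt(-302358) = I*sqrt(302358)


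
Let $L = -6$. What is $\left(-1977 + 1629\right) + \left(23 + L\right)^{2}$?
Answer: $-59$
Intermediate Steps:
$\left(-1977 + 1629\right) + \left(23 + L\right)^{2} = \left(-1977 + 1629\right) + \left(23 - 6\right)^{2} = -348 + 17^{2} = -348 + 289 = -59$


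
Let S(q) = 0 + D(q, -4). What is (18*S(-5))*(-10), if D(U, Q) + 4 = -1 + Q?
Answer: 1620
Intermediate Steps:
D(U, Q) = -5 + Q (D(U, Q) = -4 + (-1 + Q) = -5 + Q)
S(q) = -9 (S(q) = 0 + (-5 - 4) = 0 - 9 = -9)
(18*S(-5))*(-10) = (18*(-9))*(-10) = -162*(-10) = 1620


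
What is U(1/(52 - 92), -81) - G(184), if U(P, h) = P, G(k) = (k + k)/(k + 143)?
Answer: -15047/13080 ≈ -1.1504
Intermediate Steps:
G(k) = 2*k/(143 + k) (G(k) = (2*k)/(143 + k) = 2*k/(143 + k))
U(1/(52 - 92), -81) - G(184) = 1/(52 - 92) - 2*184/(143 + 184) = 1/(-40) - 2*184/327 = -1/40 - 2*184/327 = -1/40 - 1*368/327 = -1/40 - 368/327 = -15047/13080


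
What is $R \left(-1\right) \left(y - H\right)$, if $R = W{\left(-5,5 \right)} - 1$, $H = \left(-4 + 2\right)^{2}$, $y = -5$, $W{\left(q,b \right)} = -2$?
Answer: $-27$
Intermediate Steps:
$H = 4$ ($H = \left(-2\right)^{2} = 4$)
$R = -3$ ($R = -2 - 1 = -3$)
$R \left(-1\right) \left(y - H\right) = \left(-3\right) \left(-1\right) \left(-5 - 4\right) = 3 \left(-5 - 4\right) = 3 \left(-9\right) = -27$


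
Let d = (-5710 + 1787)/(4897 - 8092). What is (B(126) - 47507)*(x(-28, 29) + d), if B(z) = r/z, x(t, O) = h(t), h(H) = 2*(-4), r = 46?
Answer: 9251109538/28755 ≈ 3.2172e+5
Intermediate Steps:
h(H) = -8
x(t, O) = -8
d = 3923/3195 (d = -3923/(-3195) = -3923*(-1/3195) = 3923/3195 ≈ 1.2279)
B(z) = 46/z
(B(126) - 47507)*(x(-28, 29) + d) = (46/126 - 47507)*(-8 + 3923/3195) = (46*(1/126) - 47507)*(-21637/3195) = (23/63 - 47507)*(-21637/3195) = -2992918/63*(-21637/3195) = 9251109538/28755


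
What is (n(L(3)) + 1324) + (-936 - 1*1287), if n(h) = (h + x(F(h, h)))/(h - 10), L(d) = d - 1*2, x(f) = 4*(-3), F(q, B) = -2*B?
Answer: -8080/9 ≈ -897.78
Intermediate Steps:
x(f) = -12
L(d) = -2 + d (L(d) = d - 2 = -2 + d)
n(h) = (-12 + h)/(-10 + h) (n(h) = (h - 12)/(h - 10) = (-12 + h)/(-10 + h))
(n(L(3)) + 1324) + (-936 - 1*1287) = ((-12 + (-2 + 3))/(-10 + (-2 + 3)) + 1324) + (-936 - 1*1287) = ((-12 + 1)/(-10 + 1) + 1324) + (-936 - 1287) = (-11/(-9) + 1324) - 2223 = (-1/9*(-11) + 1324) - 2223 = (11/9 + 1324) - 2223 = 11927/9 - 2223 = -8080/9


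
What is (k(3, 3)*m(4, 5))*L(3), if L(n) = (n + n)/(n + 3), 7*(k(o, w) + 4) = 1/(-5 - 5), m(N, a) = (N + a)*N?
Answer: -5058/35 ≈ -144.51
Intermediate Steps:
m(N, a) = N*(N + a)
k(o, w) = -281/70 (k(o, w) = -4 + 1/(7*(-5 - 5)) = -4 + (1/7)/(-10) = -4 + (1/7)*(-1/10) = -4 - 1/70 = -281/70)
L(n) = 2*n/(3 + n) (L(n) = (2*n)/(3 + n) = 2*n/(3 + n))
(k(3, 3)*m(4, 5))*L(3) = (-562*(4 + 5)/35)*(2*3/(3 + 3)) = (-562*9/35)*(2*3/6) = (-281/70*36)*(2*3*(1/6)) = -5058/35*1 = -5058/35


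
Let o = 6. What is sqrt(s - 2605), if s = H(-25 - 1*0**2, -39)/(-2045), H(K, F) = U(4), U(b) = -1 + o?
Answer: I*sqrt(435767414)/409 ≈ 51.039*I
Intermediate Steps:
U(b) = 5 (U(b) = -1 + 6 = 5)
H(K, F) = 5
s = -1/409 (s = 5/(-2045) = 5*(-1/2045) = -1/409 ≈ -0.0024450)
sqrt(s - 2605) = sqrt(-1/409 - 2605) = sqrt(-1065446/409) = I*sqrt(435767414)/409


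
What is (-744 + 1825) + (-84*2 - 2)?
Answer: 911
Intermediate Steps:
(-744 + 1825) + (-84*2 - 2) = 1081 + (-12*14 - 2) = 1081 + (-168 - 2) = 1081 - 170 = 911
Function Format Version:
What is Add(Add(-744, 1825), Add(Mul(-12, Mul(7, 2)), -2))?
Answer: 911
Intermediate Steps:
Add(Add(-744, 1825), Add(Mul(-12, Mul(7, 2)), -2)) = Add(1081, Add(Mul(-12, 14), -2)) = Add(1081, Add(-168, -2)) = Add(1081, -170) = 911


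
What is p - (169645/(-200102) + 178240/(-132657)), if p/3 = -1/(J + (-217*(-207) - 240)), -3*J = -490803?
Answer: 865409274985397/394912730828280 ≈ 2.1914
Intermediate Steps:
J = 163601 (J = -1/3*(-490803) = 163601)
p = -3/208280 (p = 3*(-1/(163601 + (-217*(-207) - 240))) = 3*(-1/(163601 + (44919 - 240))) = 3*(-1/(163601 + 44679)) = 3*(-1/208280) = -3/208280 ≈ -1.4404e-5)
p - (169645/(-200102) + 178240/(-132657)) = -3/208280 - (169645/(-200102) + 178240/(-132657)) = -3/208280 - (169645*(-1/200102) + 178240*(-1/132657)) = -3/208280 - (-24235/28586 - 178240/132657) = -3/208280 - 1*(-8310111035/3792133002) = -3/208280 + 8310111035/3792133002 = 865409274985397/394912730828280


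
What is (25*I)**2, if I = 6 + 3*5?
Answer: 275625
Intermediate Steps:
I = 21 (I = 6 + 15 = 21)
(25*I)**2 = (25*21)**2 = 525**2 = 275625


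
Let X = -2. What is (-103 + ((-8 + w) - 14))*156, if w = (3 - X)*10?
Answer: -11700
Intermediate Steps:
w = 50 (w = (3 - 1*(-2))*10 = (3 + 2)*10 = 5*10 = 50)
(-103 + ((-8 + w) - 14))*156 = (-103 + ((-8 + 50) - 14))*156 = (-103 + (42 - 14))*156 = (-103 + 28)*156 = -75*156 = -11700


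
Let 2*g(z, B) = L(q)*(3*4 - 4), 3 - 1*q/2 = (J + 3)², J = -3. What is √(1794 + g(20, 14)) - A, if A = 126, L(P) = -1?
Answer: -126 + √1790 ≈ -83.692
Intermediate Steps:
q = 6 (q = 6 - 2*(-3 + 3)² = 6 - 2*0² = 6 - 2*0 = 6 + 0 = 6)
g(z, B) = -4 (g(z, B) = (-(3*4 - 4))/2 = (-(12 - 4))/2 = (-1*8)/2 = (½)*(-8) = -4)
√(1794 + g(20, 14)) - A = √(1794 - 4) - 1*126 = √1790 - 126 = -126 + √1790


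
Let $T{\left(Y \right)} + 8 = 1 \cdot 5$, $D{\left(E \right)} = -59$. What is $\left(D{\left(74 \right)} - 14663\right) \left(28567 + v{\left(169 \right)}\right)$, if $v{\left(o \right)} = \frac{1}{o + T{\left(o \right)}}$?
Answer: $- \frac{34906767403}{83} \approx -4.2056 \cdot 10^{8}$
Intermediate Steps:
$T{\left(Y \right)} = -3$ ($T{\left(Y \right)} = -8 + 1 \cdot 5 = -8 + 5 = -3$)
$v{\left(o \right)} = \frac{1}{-3 + o}$ ($v{\left(o \right)} = \frac{1}{o - 3} = \frac{1}{-3 + o}$)
$\left(D{\left(74 \right)} - 14663\right) \left(28567 + v{\left(169 \right)}\right) = \left(-59 - 14663\right) \left(28567 + \frac{1}{-3 + 169}\right) = - 14722 \left(28567 + \frac{1}{166}\right) = \left(-14722\right) \frac{4742123}{166} = - \frac{34906767403}{83}$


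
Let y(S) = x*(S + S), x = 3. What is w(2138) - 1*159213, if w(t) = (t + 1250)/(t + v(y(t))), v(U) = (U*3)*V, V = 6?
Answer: -18551656279/116521 ≈ -1.5921e+5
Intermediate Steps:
y(S) = 6*S (y(S) = 3*(S + S) = 3*(2*S) = 6*S)
v(U) = 18*U (v(U) = (U*3)*6 = (3*U)*6 = 18*U)
w(t) = (1250 + t)/(109*t) (w(t) = (t + 1250)/(t + 18*(6*t)) = (1250 + t)/(t + 108*t) = (1250 + t)/((109*t)) = (1250 + t)*(1/(109*t)) = (1250 + t)/(109*t))
w(2138) - 1*159213 = (1/109)*(1250 + 2138)/2138 - 1*159213 = (1/109)*(1/2138)*3388 - 159213 = 1694/116521 - 159213 = -18551656279/116521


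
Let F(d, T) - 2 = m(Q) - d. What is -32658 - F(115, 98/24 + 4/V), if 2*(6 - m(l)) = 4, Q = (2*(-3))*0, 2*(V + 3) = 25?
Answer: -32549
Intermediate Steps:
V = 19/2 (V = -3 + (1/2)*25 = -3 + 25/2 = 19/2 ≈ 9.5000)
Q = 0 (Q = -6*0 = 0)
m(l) = 4 (m(l) = 6 - 1/2*4 = 6 - 2 = 4)
F(d, T) = 6 - d (F(d, T) = 2 + (4 - d) = 6 - d)
-32658 - F(115, 98/24 + 4/V) = -32658 - (6 - 1*115) = -32658 - (6 - 115) = -32658 - 1*(-109) = -32658 + 109 = -32549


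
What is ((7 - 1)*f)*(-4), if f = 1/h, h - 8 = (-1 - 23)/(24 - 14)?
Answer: -30/7 ≈ -4.2857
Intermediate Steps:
h = 28/5 (h = 8 + (-1 - 23)/(24 - 14) = 8 - 24/10 = 8 - 24*1/10 = 8 - 12/5 = 28/5 ≈ 5.6000)
f = 5/28 (f = 1/(28/5) = 5/28 ≈ 0.17857)
((7 - 1)*f)*(-4) = ((7 - 1)*(5/28))*(-4) = (6*(5/28))*(-4) = (15/14)*(-4) = -30/7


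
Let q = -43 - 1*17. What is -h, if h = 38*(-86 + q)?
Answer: 5548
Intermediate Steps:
q = -60 (q = -43 - 17 = -60)
h = -5548 (h = 38*(-86 - 60) = 38*(-146) = -5548)
-h = -1*(-5548) = 5548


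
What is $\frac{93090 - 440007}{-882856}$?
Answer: $\frac{346917}{882856} \approx 0.39295$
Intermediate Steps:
$\frac{93090 - 440007}{-882856} = \left(93090 - 440007\right) \left(- \frac{1}{882856}\right) = \left(-346917\right) \left(- \frac{1}{882856}\right) = \frac{346917}{882856}$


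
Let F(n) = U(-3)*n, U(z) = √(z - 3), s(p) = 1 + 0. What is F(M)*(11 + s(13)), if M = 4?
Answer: 48*I*√6 ≈ 117.58*I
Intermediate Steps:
s(p) = 1
U(z) = √(-3 + z)
F(n) = I*n*√6 (F(n) = √(-3 - 3)*n = √(-6)*n = (I*√6)*n = I*n*√6)
F(M)*(11 + s(13)) = (I*4*√6)*(11 + 1) = (4*I*√6)*12 = 48*I*√6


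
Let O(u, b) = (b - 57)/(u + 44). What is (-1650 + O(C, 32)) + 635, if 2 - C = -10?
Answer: -56865/56 ≈ -1015.4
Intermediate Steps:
C = 12 (C = 2 - 1*(-10) = 2 + 10 = 12)
O(u, b) = (-57 + b)/(44 + u)
(-1650 + O(C, 32)) + 635 = (-1650 + (-57 + 32)/(44 + 12)) + 635 = (-1650 - 25/56) + 635 = -92425/56 + 635 = -56865/56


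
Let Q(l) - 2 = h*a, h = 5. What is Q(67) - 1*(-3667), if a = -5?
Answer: 3644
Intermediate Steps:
Q(l) = -23 (Q(l) = 2 + 5*(-5) = 2 - 25 = -23)
Q(67) - 1*(-3667) = -23 - 1*(-3667) = -23 + 3667 = 3644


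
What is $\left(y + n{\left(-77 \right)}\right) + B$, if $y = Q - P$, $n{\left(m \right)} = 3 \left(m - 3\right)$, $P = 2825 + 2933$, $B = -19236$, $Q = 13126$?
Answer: $-12108$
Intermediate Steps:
$P = 5758$
$n{\left(m \right)} = -9 + 3 m$ ($n{\left(m \right)} = 3 \left(-3 + m\right) = -9 + 3 m$)
$y = 7368$ ($y = 13126 - 5758 = 7368$)
$\left(y + n{\left(-77 \right)}\right) + B = \left(7368 + \left(-9 + 3 \left(-77\right)\right)\right) - 19236 = \left(7368 - 240\right) - 19236 = 7128 - 19236 = -12108$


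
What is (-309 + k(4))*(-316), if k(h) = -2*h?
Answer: 100172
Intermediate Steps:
(-309 + k(4))*(-316) = (-309 - 2*4)*(-316) = (-309 - 8)*(-316) = -317*(-316) = 100172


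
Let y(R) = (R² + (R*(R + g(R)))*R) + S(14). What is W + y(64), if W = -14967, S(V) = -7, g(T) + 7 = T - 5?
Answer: 464258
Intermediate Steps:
g(T) = -12 + T (g(T) = -7 + (T - 5) = -7 + (-5 + T) = -12 + T)
y(R) = -7 + R² + R²*(-12 + 2*R) (y(R) = (R² + (R*(R + (-12 + R)))*R) - 7 = (R² + (R*(-12 + 2*R))*R) - 7 = (R² + R²*(-12 + 2*R)) - 7 = -7 + R² + R²*(-12 + 2*R))
W + y(64) = -14967 + (-7 - 11*64² + 2*64³) = -14967 + (-7 - 11*4096 + 2*262144) = -14967 + (-7 - 45056 + 524288) = -14967 + 479225 = 464258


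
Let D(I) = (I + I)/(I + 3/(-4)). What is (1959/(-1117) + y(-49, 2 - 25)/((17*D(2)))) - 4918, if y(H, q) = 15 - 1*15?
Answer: -5495365/1117 ≈ -4919.8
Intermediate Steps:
y(H, q) = 0 (y(H, q) = 15 - 15 = 0)
D(I) = 2*I/(-¾ + I) (D(I) = (2*I)/(I + 3*(-¼)) = (2*I)/(I - ¾) = (2*I)/(-¾ + I) = 2*I/(-¾ + I))
(1959/(-1117) + y(-49, 2 - 25)/((17*D(2)))) - 4918 = (1959/(-1117) + 0/((17*(8*2/(-3 + 4*2))))) - 4918 = (1959*(-1/1117) + 0/((17*(8*2/(-3 + 8))))) - 4918 = (-1959/1117 + 0/((17*(8*2/5)))) - 4918 = (-1959/1117 + 0/((17*(8*2*(⅕))))) - 4918 = (-1959/1117 + 0/((17*(16/5)))) - 4918 = (-1959/1117 + 0/(272/5)) - 4918 = (-1959/1117 + 0*(5/272)) - 4918 = (-1959/1117 + 0) - 4918 = -1959/1117 - 4918 = -5495365/1117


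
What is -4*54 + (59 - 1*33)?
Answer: -190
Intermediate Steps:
-4*54 + (59 - 1*33) = -216 + (59 - 33) = -216 + 26 = -190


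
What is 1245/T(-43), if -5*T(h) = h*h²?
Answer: 6225/79507 ≈ 0.078295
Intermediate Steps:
T(h) = -h³/5 (T(h) = -h*h²/5 = -h³/5)
1245/T(-43) = 1245/((-⅕*(-43)³)) = 1245/((-⅕*(-79507))) = 1245/(79507/5) = 1245*(5/79507) = 6225/79507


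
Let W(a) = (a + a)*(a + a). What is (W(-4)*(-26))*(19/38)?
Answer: -832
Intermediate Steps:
W(a) = 4*a**2 (W(a) = (2*a)*(2*a) = 4*a**2)
(W(-4)*(-26))*(19/38) = ((4*(-4)**2)*(-26))*(19/38) = ((4*16)*(-26))*(19*(1/38)) = (64*(-26))*(1/2) = -1664*1/2 = -832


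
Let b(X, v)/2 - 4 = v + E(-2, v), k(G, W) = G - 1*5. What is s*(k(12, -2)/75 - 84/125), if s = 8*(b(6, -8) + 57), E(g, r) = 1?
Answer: -29512/125 ≈ -236.10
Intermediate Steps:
k(G, W) = -5 + G (k(G, W) = G - 5 = -5 + G)
b(X, v) = 10 + 2*v (b(X, v) = 8 + 2*(v + 1) = 8 + 2*(1 + v) = 8 + (2 + 2*v) = 10 + 2*v)
s = 408 (s = 8*((10 + 2*(-8)) + 57) = 8*((10 - 16) + 57) = 8*(-6 + 57) = 8*51 = 408)
s*(k(12, -2)/75 - 84/125) = 408*((-5 + 12)/75 - 84/125) = 408*(7*(1/75) - 84*1/125) = 408*(7/75 - 84/125) = 408*(-217/375) = -29512/125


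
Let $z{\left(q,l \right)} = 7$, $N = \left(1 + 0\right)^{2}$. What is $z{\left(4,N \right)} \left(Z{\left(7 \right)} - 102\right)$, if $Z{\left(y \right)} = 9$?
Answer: $-651$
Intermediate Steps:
$N = 1$ ($N = 1^{2} = 1$)
$z{\left(4,N \right)} \left(Z{\left(7 \right)} - 102\right) = 7 \left(9 - 102\right) = 7 \left(-93\right) = -651$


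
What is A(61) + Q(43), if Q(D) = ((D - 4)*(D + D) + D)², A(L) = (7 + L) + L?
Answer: 11539738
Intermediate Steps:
A(L) = 7 + 2*L
Q(D) = (D + 2*D*(-4 + D))² (Q(D) = ((-4 + D)*(2*D) + D)² = (2*D*(-4 + D) + D)² = (D + 2*D*(-4 + D))²)
A(61) + Q(43) = (7 + 2*61) + 43²*(-7 + 2*43)² = (7 + 122) + 1849*(-7 + 86)² = 129 + 1849*79² = 129 + 1849*6241 = 129 + 11539609 = 11539738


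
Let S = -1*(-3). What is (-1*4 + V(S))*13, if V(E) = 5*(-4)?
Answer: -312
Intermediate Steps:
S = 3
V(E) = -20
(-1*4 + V(S))*13 = (-1*4 - 20)*13 = (-4 - 20)*13 = -24*13 = -312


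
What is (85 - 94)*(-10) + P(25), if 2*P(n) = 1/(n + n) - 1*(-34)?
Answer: 10701/100 ≈ 107.01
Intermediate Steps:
P(n) = 17 + 1/(4*n) (P(n) = (1/(n + n) - 1*(-34))/2 = (1/(2*n) + 34)/2 = (34 + 1/(2*n))/2 = 17 + 1/(4*n))
(85 - 94)*(-10) + P(25) = (85 - 94)*(-10) + (17 + (1/4)/25) = -9*(-10) + (17 + (1/4)*(1/25)) = 90 + (17 + 1/100) = 90 + 1701/100 = 10701/100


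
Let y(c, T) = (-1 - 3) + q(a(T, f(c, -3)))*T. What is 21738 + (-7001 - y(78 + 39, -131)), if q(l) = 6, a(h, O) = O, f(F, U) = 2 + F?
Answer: 15527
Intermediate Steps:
y(c, T) = -4 + 6*T (y(c, T) = (-1 - 3) + 6*T = -4 + 6*T)
21738 + (-7001 - y(78 + 39, -131)) = 21738 + (-7001 - (-4 + 6*(-131))) = 21738 + (-7001 - (-4 - 786)) = 21738 + (-7001 - 1*(-790)) = 21738 + (-7001 + 790) = 21738 - 6211 = 15527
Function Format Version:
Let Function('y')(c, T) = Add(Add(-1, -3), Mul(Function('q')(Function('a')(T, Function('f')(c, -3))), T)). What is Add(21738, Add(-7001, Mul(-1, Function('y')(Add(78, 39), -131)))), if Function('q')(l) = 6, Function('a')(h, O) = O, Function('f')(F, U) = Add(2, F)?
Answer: 15527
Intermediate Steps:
Function('y')(c, T) = Add(-4, Mul(6, T)) (Function('y')(c, T) = Add(Add(-1, -3), Mul(6, T)) = Add(-4, Mul(6, T)))
Add(21738, Add(-7001, Mul(-1, Function('y')(Add(78, 39), -131)))) = Add(21738, Add(-7001, Mul(-1, Add(-4, Mul(6, -131))))) = Add(21738, Add(-7001, Mul(-1, Add(-4, -786)))) = Add(21738, Add(-7001, Mul(-1, -790))) = Add(21738, Add(-7001, 790)) = Add(21738, -6211) = 15527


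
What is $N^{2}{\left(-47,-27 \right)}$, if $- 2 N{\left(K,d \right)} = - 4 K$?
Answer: $8836$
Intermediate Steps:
$N{\left(K,d \right)} = 2 K$ ($N{\left(K,d \right)} = - \frac{\left(-4\right) K}{2} = 2 K$)
$N^{2}{\left(-47,-27 \right)} = \left(2 \left(-47\right)\right)^{2} = \left(-94\right)^{2} = 8836$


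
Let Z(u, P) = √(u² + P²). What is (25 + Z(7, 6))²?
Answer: (25 + √85)² ≈ 1171.0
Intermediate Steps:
Z(u, P) = √(P² + u²)
(25 + Z(7, 6))² = (25 + √(6² + 7²))² = (25 + √(36 + 49))² = (25 + √85)²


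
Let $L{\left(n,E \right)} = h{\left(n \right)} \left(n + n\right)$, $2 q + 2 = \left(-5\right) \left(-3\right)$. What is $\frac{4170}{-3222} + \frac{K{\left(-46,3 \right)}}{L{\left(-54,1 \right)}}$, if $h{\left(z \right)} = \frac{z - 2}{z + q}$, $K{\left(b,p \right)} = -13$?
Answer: $- \frac{2581175}{2165184} \approx -1.1921$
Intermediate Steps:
$q = \frac{13}{2}$ ($q = -1 + \frac{\left(-5\right) \left(-3\right)}{2} = -1 + \frac{1}{2} \cdot 15 = -1 + \frac{15}{2} = \frac{13}{2} \approx 6.5$)
$h{\left(z \right)} = \frac{-2 + z}{\frac{13}{2} + z}$ ($h{\left(z \right)} = \frac{z - 2}{z + \frac{13}{2}} = \frac{-2 + z}{\frac{13}{2} + z}$)
$L{\left(n,E \right)} = \frac{4 n \left(-2 + n\right)}{13 + 2 n}$ ($L{\left(n,E \right)} = \frac{2 \left(-2 + n\right)}{13 + 2 n} \left(n + n\right) = \frac{2 \left(-2 + n\right)}{13 + 2 n} 2 n = \frac{4 n \left(-2 + n\right)}{13 + 2 n}$)
$\frac{4170}{-3222} + \frac{K{\left(-46,3 \right)}}{L{\left(-54,1 \right)}} = \frac{4170}{-3222} - \frac{13}{4 \left(-54\right) \frac{1}{13 + 2 \left(-54\right)} \left(-2 - 54\right)} = 4170 \left(- \frac{1}{3222}\right) - \frac{13}{4 \left(-54\right) \frac{1}{13 - 108} \left(-56\right)} = - \frac{695}{537} - \frac{13}{4 \left(-54\right) \frac{1}{-95} \left(-56\right)} = - \frac{695}{537} - \frac{13}{4 \left(-54\right) \left(- \frac{1}{95}\right) \left(-56\right)} = - \frac{695}{537} - \frac{13}{- \frac{12096}{95}} = - \frac{695}{537} - - \frac{1235}{12096} = - \frac{695}{537} + \frac{1235}{12096} = - \frac{2581175}{2165184}$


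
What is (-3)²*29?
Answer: 261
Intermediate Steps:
(-3)²*29 = 9*29 = 261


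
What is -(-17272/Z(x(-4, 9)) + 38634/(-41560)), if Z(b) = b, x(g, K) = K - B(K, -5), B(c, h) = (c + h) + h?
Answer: 35910533/20780 ≈ 1728.1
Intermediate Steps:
B(c, h) = c + 2*h
x(g, K) = 10 (x(g, K) = K - (K + 2*(-5)) = K - (K - 10) = K - (-10 + K) = K + (10 - K) = 10)
-(-17272/Z(x(-4, 9)) + 38634/(-41560)) = -(-17272/10 + 38634/(-41560)) = -(-17272*⅒ + 38634*(-1/41560)) = -(-8636/5 - 19317/20780) = -1*(-35910533/20780) = 35910533/20780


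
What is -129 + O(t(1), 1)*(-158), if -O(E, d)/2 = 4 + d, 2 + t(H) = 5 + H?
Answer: 1451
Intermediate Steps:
t(H) = 3 + H (t(H) = -2 + (5 + H) = 3 + H)
O(E, d) = -8 - 2*d (O(E, d) = -2*(4 + d) = -8 - 2*d)
-129 + O(t(1), 1)*(-158) = -129 + (-8 - 2*1)*(-158) = -129 + (-8 - 2)*(-158) = -129 - 10*(-158) = -129 + 1580 = 1451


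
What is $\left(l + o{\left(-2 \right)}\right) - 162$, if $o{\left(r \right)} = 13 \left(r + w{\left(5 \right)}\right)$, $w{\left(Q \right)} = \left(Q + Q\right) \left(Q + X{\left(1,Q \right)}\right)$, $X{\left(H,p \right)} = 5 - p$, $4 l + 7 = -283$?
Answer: $\frac{779}{2} \approx 389.5$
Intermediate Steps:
$l = - \frac{145}{2}$ ($l = - \frac{7}{4} + \frac{1}{4} \left(-283\right) = - \frac{7}{4} - \frac{283}{4} = - \frac{145}{2} \approx -72.5$)
$w{\left(Q \right)} = 10 Q$ ($w{\left(Q \right)} = \left(Q + Q\right) \left(Q - \left(-5 + Q\right)\right) = 2 Q 5 = 10 Q$)
$o{\left(r \right)} = 650 + 13 r$ ($o{\left(r \right)} = 13 \left(r + 10 \cdot 5\right) = 13 \left(r + 50\right) = 13 \left(50 + r\right) = 650 + 13 r$)
$\left(l + o{\left(-2 \right)}\right) - 162 = \left(- \frac{145}{2} + \left(650 + 13 \left(-2\right)\right)\right) - 162 = \left(- \frac{145}{2} + \left(650 - 26\right)\right) - 162 = \left(- \frac{145}{2} + 624\right) - 162 = \frac{1103}{2} - 162 = \frac{779}{2}$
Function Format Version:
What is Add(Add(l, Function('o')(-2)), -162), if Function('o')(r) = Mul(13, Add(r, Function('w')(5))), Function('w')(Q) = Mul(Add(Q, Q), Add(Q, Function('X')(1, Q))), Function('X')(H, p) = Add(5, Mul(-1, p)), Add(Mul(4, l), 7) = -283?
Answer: Rational(779, 2) ≈ 389.50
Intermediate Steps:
l = Rational(-145, 2) (l = Add(Rational(-7, 4), Mul(Rational(1, 4), -283)) = Add(Rational(-7, 4), Rational(-283, 4)) = Rational(-145, 2) ≈ -72.500)
Function('w')(Q) = Mul(10, Q) (Function('w')(Q) = Mul(Add(Q, Q), Add(Q, Add(5, Mul(-1, Q)))) = Mul(Mul(2, Q), 5) = Mul(10, Q))
Function('o')(r) = Add(650, Mul(13, r)) (Function('o')(r) = Mul(13, Add(r, Mul(10, 5))) = Mul(13, Add(r, 50)) = Mul(13, Add(50, r)) = Add(650, Mul(13, r)))
Add(Add(l, Function('o')(-2)), -162) = Add(Add(Rational(-145, 2), Add(650, Mul(13, -2))), -162) = Add(Add(Rational(-145, 2), Add(650, -26)), -162) = Add(Add(Rational(-145, 2), 624), -162) = Add(Rational(1103, 2), -162) = Rational(779, 2)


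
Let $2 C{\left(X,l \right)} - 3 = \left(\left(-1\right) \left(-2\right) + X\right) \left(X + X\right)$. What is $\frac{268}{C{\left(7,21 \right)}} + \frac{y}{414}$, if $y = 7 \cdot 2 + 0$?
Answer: $\frac{37285}{8901} \approx 4.1889$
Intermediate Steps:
$y = 14$ ($y = 14 + 0 = 14$)
$C{\left(X,l \right)} = \frac{3}{2} + X \left(2 + X\right)$ ($C{\left(X,l \right)} = \frac{3}{2} + \frac{\left(\left(-1\right) \left(-2\right) + X\right) \left(X + X\right)}{2} = \frac{3}{2} + \frac{\left(2 + X\right) 2 X}{2} = \frac{3}{2} + \frac{2 X \left(2 + X\right)}{2} = \frac{3}{2} + X \left(2 + X\right)$)
$\frac{268}{C{\left(7,21 \right)}} + \frac{y}{414} = \frac{268}{\frac{3}{2} + 7^{2} + 2 \cdot 7} + \frac{14}{414} = \frac{268}{\frac{3}{2} + 49 + 14} + 14 \cdot \frac{1}{414} = \frac{268}{\frac{129}{2}} + \frac{7}{207} = 268 \cdot \frac{2}{129} + \frac{7}{207} = \frac{536}{129} + \frac{7}{207} = \frac{37285}{8901}$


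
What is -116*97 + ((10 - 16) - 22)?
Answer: -11280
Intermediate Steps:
-116*97 + ((10 - 16) - 22) = -11252 + (-6 - 22) = -11252 - 28 = -11280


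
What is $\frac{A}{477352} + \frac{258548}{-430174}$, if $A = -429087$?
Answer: $- \frac{154000238017}{102672209624} \approx -1.4999$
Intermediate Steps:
$\frac{A}{477352} + \frac{258548}{-430174} = - \frac{429087}{477352} + \frac{258548}{-430174} = \left(-429087\right) \frac{1}{477352} + 258548 \left(- \frac{1}{430174}\right) = - \frac{429087}{477352} - \frac{129274}{215087} = - \frac{154000238017}{102672209624}$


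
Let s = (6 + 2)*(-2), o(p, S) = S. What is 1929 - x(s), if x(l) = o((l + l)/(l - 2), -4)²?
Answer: 1913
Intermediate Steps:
s = -16 (s = 8*(-2) = -16)
x(l) = 16 (x(l) = (-4)² = 16)
1929 - x(s) = 1929 - 1*16 = 1929 - 16 = 1913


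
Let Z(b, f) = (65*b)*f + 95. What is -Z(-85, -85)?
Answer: -469720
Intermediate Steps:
Z(b, f) = 95 + 65*b*f (Z(b, f) = 65*b*f + 95 = 95 + 65*b*f)
-Z(-85, -85) = -(95 + 65*(-85)*(-85)) = -(95 + 469625) = -1*469720 = -469720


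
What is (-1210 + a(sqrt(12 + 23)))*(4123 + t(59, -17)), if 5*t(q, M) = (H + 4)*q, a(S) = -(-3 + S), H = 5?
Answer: -25523222/5 - 21146*sqrt(35)/5 ≈ -5.1297e+6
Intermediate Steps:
a(S) = 3 - S
t(q, M) = 9*q/5 (t(q, M) = ((5 + 4)*q)/5 = (9*q)/5 = 9*q/5)
(-1210 + a(sqrt(12 + 23)))*(4123 + t(59, -17)) = (-1210 + (3 - sqrt(12 + 23)))*(4123 + (9/5)*59) = (-1210 + (3 - sqrt(35)))*(4123 + 531/5) = (-1207 - sqrt(35))*(21146/5) = -25523222/5 - 21146*sqrt(35)/5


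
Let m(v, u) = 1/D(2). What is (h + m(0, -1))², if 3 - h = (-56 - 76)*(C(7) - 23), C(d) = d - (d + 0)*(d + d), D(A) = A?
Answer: 905347921/4 ≈ 2.2634e+8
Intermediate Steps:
C(d) = d - 2*d² (C(d) = d - d*2*d = d - 2*d²)
h = -15045 (h = 3 - (-56 - 76)*(7*(1 - 2*7) - 23) = 3 - (-132)*(7*(1 - 14) - 23) = 3 - (-132)*(7*(-13) - 23) = 3 - (-132)*(-91 - 23) = 3 - (-132)*(-114) = 3 - 1*15048 = 3 - 15048 = -15045)
m(v, u) = ½ (m(v, u) = 1/2 = ½)
(h + m(0, -1))² = (-15045 + ½)² = (-30089/2)² = 905347921/4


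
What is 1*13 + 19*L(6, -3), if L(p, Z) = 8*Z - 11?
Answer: -652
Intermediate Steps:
L(p, Z) = -11 + 8*Z
1*13 + 19*L(6, -3) = 1*13 + 19*(-11 + 8*(-3)) = 13 + 19*(-11 - 24) = 13 + 19*(-35) = 13 - 665 = -652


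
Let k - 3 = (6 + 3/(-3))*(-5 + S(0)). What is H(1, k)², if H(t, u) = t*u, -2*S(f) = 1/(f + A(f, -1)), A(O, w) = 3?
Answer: 18769/36 ≈ 521.36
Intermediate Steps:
S(f) = -1/(2*(3 + f)) (S(f) = -1/(2*(f + 3)) = -1/(2*(3 + f)))
k = -137/6 (k = 3 + (6 + 3/(-3))*(-5 - 1/(6 + 2*0)) = 3 + (6 + 3*(-⅓))*(-5 - 1/(6 + 0)) = 3 + (6 - 1)*(-5 - 1/6) = 3 + 5*(-5 - 1*⅙) = 3 + 5*(-5 - ⅙) = 3 + 5*(-31/6) = 3 - 155/6 = -137/6 ≈ -22.833)
H(1, k)² = (1*(-137/6))² = (-137/6)² = 18769/36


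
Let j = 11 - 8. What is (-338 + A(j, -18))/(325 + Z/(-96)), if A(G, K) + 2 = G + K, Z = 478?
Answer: -17040/15361 ≈ -1.1093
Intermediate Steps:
j = 3
A(G, K) = -2 + G + K (A(G, K) = -2 + (G + K) = -2 + G + K)
(-338 + A(j, -18))/(325 + Z/(-96)) = (-338 + (-2 + 3 - 18))/(325 + 478/(-96)) = (-338 - 17)/(325 + 478*(-1/96)) = -355/(325 - 239/48) = -355/15361/48 = -355*48/15361 = -17040/15361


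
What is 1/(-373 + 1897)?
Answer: 1/1524 ≈ 0.00065617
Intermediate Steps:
1/(-373 + 1897) = 1/1524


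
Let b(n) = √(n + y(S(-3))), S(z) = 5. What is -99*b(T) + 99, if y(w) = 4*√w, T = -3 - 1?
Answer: 99 - 198*√(-1 + √5) ≈ -121.13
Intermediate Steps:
T = -4
b(n) = √(n + 4*√5)
-99*b(T) + 99 = -99*√(-4 + 4*√5) + 99 = 99 - 99*√(-4 + 4*√5)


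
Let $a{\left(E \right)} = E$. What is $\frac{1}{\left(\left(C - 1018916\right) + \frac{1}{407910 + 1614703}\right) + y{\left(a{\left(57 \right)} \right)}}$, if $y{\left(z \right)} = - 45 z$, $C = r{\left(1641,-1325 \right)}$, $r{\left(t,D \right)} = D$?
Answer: $- \frac{2022613}{2068740712077} \approx -9.777 \cdot 10^{-7}$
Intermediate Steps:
$C = -1325$
$\frac{1}{\left(\left(C - 1018916\right) + \frac{1}{407910 + 1614703}\right) + y{\left(a{\left(57 \right)} \right)}} = \frac{1}{\left(\left(-1325 - 1018916\right) + \frac{1}{407910 + 1614703}\right) - 2565} = \frac{1}{\left(-1020241 + \frac{1}{2022613}\right) - 2565} = \frac{1}{- \frac{2063552709732}{2022613} - 2565} = \frac{1}{- \frac{2068740712077}{2022613}} = - \frac{2022613}{2068740712077}$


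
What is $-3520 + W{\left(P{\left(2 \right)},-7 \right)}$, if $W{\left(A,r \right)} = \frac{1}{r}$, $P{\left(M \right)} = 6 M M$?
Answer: $- \frac{24641}{7} \approx -3520.1$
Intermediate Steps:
$P{\left(M \right)} = 6 M^{2}$
$-3520 + W{\left(P{\left(2 \right)},-7 \right)} = -3520 + \frac{1}{-7} = -3520 - \frac{1}{7} = - \frac{24641}{7}$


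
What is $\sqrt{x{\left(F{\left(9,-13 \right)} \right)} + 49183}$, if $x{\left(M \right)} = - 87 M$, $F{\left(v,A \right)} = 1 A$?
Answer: $\sqrt{50314} \approx 224.31$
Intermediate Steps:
$F{\left(v,A \right)} = A$
$\sqrt{x{\left(F{\left(9,-13 \right)} \right)} + 49183} = \sqrt{\left(-87\right) \left(-13\right) + 49183} = \sqrt{1131 + 49183} = \sqrt{50314}$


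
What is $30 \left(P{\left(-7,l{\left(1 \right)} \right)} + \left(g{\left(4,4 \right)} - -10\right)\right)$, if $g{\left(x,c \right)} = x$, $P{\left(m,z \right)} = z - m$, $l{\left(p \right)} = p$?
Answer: $660$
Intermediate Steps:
$30 \left(P{\left(-7,l{\left(1 \right)} \right)} + \left(g{\left(4,4 \right)} - -10\right)\right) = 30 \left(\left(1 - -7\right) + \left(4 - -10\right)\right) = 30 \left(\left(1 + 7\right) + \left(4 + 10\right)\right) = 30 \left(8 + 14\right) = 30 \cdot 22 = 660$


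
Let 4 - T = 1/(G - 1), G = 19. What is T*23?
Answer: 1633/18 ≈ 90.722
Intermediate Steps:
T = 71/18 (T = 4 - 1/(19 - 1) = 4 - 1/18 = 71/18 ≈ 3.9444)
T*23 = (71/18)*23 = 1633/18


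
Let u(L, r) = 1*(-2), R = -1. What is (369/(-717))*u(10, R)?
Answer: 246/239 ≈ 1.0293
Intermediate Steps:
u(L, r) = -2
(369/(-717))*u(10, R) = (369/(-717))*(-2) = (369*(-1/717))*(-2) = -123/239*(-2) = 246/239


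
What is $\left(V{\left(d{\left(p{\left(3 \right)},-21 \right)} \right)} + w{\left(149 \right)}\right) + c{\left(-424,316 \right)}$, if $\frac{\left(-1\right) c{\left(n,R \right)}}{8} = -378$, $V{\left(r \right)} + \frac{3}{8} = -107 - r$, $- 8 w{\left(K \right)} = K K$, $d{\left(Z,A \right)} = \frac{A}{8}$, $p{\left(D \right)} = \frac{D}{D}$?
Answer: $\frac{1153}{8} \approx 144.13$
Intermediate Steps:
$p{\left(D \right)} = 1$
$d{\left(Z,A \right)} = \frac{A}{8}$ ($d{\left(Z,A \right)} = A \frac{1}{8} = \frac{A}{8}$)
$w{\left(K \right)} = - \frac{K^{2}}{8}$ ($w{\left(K \right)} = - \frac{K K}{8} = - \frac{K^{2}}{8}$)
$V{\left(r \right)} = - \frac{859}{8} - r$ ($V{\left(r \right)} = - \frac{3}{8} - \left(107 + r\right) = - \frac{859}{8} - r$)
$c{\left(n,R \right)} = 3024$ ($c{\left(n,R \right)} = \left(-8\right) \left(-378\right) = 3024$)
$\left(V{\left(d{\left(p{\left(3 \right)},-21 \right)} \right)} + w{\left(149 \right)}\right) + c{\left(-424,316 \right)} = \left(\left(- \frac{859}{8} - \frac{1}{8} \left(-21\right)\right) - \frac{149^{2}}{8}\right) + 3024 = \left(\left(- \frac{859}{8} - - \frac{21}{8}\right) - \frac{22201}{8}\right) + 3024 = \left(\left(- \frac{859}{8} + \frac{21}{8}\right) - \frac{22201}{8}\right) + 3024 = \left(- \frac{419}{4} - \frac{22201}{8}\right) + 3024 = - \frac{23039}{8} + 3024 = \frac{1153}{8}$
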